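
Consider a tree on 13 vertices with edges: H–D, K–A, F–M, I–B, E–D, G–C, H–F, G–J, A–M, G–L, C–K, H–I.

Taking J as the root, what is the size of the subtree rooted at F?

Descendants of F (including itself): F, H, I, D, B, E. That's 6.

6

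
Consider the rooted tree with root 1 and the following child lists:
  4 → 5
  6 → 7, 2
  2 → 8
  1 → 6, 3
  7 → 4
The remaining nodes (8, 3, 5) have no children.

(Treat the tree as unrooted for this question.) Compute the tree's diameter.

5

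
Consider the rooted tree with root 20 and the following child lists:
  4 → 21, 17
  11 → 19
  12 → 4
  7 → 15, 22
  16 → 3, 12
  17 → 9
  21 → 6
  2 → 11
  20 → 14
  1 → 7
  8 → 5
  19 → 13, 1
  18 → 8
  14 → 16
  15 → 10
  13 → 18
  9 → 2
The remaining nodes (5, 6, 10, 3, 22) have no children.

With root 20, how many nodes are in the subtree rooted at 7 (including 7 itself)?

4

Descendants of 7 (including itself): 7, 22, 15, 10. That's 4.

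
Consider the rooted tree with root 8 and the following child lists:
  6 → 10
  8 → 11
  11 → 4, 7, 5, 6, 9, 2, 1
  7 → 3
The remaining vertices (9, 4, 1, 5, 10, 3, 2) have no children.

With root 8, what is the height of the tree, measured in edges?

3

3 sits deepest: 8–11–7–3 — 3 edges from the root.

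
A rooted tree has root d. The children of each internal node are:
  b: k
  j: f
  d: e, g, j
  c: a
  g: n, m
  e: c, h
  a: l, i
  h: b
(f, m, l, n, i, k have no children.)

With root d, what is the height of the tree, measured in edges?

l sits deepest: d – e – c – a – l — 4 edges from the root.

4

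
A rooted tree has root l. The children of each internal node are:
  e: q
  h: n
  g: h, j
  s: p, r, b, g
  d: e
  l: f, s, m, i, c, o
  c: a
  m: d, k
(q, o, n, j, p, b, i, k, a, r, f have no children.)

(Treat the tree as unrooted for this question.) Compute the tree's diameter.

A longest path is q – e – d – m – l – s – g – h – n, with 8 edges.

8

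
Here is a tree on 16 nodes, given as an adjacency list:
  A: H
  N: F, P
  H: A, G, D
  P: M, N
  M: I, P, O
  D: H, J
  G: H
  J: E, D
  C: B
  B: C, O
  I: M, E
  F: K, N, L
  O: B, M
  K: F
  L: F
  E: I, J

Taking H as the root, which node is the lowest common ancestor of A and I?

Path A→root: A H; path I→root: I E J D H.
First common node: H.

H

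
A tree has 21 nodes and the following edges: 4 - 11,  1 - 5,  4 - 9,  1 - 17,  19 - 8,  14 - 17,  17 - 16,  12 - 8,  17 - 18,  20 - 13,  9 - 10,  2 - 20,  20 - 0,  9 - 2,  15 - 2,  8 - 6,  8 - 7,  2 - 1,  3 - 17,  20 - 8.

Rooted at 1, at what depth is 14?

Climbing from 14 to the root: 14 → 17 → 1. That's 2 steps.

2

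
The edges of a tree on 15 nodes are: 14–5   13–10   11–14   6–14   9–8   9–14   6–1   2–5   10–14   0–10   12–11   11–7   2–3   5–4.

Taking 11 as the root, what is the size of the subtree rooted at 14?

The subtree rooted at 14 contains: 14, 5, 10, 6, 9, 2, 4, 13, 0, 1, 8, 3 — 12 nodes.

12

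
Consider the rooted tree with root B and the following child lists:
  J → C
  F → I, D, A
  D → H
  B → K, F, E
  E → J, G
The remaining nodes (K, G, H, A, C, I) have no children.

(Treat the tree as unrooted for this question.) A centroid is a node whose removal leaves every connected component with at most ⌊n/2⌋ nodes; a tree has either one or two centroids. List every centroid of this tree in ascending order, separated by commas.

B

Removing B splits the tree into components of sizes 5, 4, 1; the largest is 5 ≤ ⌊11/2⌋ = 5.
No neighbour of B does as well, so B is the unique centroid.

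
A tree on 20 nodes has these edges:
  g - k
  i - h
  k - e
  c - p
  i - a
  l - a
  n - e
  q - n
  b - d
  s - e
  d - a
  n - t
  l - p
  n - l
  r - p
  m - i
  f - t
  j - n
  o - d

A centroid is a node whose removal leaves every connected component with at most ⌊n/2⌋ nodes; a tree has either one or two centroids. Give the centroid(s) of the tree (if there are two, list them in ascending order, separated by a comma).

l

Removing l splits the tree into components of sizes 9, 7, 3; the largest is 9 ≤ ⌊20/2⌋ = 10.
Every other node leaves some component of size > 10, so the centroid is unique.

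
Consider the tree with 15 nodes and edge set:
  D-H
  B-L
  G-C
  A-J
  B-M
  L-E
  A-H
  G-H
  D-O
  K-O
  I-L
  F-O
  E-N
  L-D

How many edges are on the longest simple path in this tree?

BFS from M reaches J last, at distance 6; BFS from J confirms no node is farther.
Path: M–B–L–D–H–A–J.

6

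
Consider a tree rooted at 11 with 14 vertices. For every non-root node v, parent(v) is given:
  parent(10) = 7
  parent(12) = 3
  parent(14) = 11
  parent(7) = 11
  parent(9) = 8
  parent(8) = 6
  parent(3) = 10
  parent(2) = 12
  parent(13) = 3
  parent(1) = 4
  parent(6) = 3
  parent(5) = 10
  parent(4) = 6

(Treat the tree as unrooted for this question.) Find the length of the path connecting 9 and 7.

5

9–8–6–3–10–7: 5 edges.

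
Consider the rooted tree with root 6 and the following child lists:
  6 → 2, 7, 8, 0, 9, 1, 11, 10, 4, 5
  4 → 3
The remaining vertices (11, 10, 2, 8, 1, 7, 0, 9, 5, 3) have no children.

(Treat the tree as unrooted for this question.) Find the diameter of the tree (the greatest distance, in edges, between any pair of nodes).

Starting from 3, a farthest node is 2 at distance 3.
One longest path: 3–4–6–2.
So the diameter is 3.

3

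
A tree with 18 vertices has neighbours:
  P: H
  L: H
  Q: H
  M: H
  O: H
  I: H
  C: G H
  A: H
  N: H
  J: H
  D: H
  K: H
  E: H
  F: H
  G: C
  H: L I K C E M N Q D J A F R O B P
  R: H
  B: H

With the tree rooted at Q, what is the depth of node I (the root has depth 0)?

Path from Q to I: Q → H → I, which has 2 edges.

2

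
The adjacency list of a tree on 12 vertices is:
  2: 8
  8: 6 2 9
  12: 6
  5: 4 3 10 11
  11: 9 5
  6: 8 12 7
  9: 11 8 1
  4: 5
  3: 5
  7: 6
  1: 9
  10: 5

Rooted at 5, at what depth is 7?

5

Climbing from 7 to the root: 7 → 6 → 8 → 9 → 11 → 5. That's 5 steps.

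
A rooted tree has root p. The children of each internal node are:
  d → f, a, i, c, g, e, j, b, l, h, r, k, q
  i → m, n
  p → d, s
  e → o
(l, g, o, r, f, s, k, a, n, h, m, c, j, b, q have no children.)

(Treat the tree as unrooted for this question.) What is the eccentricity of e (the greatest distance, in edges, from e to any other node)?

The node farthest from e is s (n, m also at distance 3), via e–d–p–s — 3 edges.

3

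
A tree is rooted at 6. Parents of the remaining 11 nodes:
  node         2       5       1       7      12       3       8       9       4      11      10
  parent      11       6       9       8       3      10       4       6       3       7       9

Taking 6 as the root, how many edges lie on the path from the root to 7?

6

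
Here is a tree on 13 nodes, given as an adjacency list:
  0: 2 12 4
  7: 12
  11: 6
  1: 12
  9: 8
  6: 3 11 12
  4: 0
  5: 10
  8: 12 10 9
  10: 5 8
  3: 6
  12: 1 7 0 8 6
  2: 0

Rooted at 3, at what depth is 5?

5

Path from 3 to 5: 3 – 6 – 12 – 8 – 10 – 5, which has 5 edges.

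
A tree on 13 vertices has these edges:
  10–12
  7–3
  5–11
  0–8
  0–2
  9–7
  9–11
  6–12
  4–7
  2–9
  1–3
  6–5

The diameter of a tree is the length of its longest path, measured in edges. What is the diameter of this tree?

BFS from 8 reaches 10 last, at distance 8; BFS from 10 confirms no node is farther.
Path: 8 – 0 – 2 – 9 – 11 – 5 – 6 – 12 – 10.

8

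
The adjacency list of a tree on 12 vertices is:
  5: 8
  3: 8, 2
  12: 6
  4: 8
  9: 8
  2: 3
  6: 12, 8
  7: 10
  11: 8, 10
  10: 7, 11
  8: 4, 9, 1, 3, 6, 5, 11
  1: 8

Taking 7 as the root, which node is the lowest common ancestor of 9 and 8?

Ancestors of 9 (toward the root): 9, 8, 11, 10, 7.
Ancestors of 8: 8, 11, 10, 7.
The deepest node appearing in both lists is 8.

8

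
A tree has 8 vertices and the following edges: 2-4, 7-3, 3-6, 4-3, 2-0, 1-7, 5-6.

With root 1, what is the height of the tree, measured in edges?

5

The longest root-to-leaf path is 1 → 7 → 3 → 4 → 2 → 0 (5 edges).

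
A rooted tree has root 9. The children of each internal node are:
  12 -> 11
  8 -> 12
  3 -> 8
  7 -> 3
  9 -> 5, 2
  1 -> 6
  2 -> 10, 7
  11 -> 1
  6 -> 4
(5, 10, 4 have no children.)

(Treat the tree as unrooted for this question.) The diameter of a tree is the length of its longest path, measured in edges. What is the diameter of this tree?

10

Starting from 4, a farthest node is 5 at distance 10.
One longest path: 4 - 6 - 1 - 11 - 12 - 8 - 3 - 7 - 2 - 9 - 5.
So the diameter is 10.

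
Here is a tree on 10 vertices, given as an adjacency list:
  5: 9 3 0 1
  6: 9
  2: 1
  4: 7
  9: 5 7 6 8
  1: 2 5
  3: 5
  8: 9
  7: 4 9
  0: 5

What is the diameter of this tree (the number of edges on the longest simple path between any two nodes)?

A longest path is 4 – 7 – 9 – 5 – 1 – 2, with 5 edges.

5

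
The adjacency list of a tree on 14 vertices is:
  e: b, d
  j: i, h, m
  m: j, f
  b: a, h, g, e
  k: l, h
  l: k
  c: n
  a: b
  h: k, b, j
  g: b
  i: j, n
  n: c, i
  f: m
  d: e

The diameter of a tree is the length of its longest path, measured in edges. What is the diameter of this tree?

7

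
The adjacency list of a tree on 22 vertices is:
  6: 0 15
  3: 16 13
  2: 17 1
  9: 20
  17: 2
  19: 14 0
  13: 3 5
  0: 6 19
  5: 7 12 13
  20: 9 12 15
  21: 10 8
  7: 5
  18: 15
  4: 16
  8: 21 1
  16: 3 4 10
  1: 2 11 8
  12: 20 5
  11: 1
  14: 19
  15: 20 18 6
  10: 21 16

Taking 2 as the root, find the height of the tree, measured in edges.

15

The longest root-to-leaf path is 2 – 1 – 8 – 21 – 10 – 16 – 3 – 13 – 5 – 12 – 20 – 15 – 6 – 0 – 19 – 14 (15 edges).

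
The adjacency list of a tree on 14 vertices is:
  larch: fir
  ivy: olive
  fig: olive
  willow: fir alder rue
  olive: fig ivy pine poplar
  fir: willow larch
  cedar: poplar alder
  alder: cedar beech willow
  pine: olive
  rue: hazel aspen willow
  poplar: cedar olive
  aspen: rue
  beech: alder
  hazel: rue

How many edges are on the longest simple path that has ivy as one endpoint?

7

The node farthest from ivy is hazel (aspen, larch also at distance 7), via ivy-olive-poplar-cedar-alder-willow-rue-hazel — 7 edges.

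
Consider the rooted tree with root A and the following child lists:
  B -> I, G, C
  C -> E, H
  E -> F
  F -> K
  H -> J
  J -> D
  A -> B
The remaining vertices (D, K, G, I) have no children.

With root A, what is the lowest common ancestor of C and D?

Path C→root: C B A; path D→root: D J H C B A.
First common node: C.

C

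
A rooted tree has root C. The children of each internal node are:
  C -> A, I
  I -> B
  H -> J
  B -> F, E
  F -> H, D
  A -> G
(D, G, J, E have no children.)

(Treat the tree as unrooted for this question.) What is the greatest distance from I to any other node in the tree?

4

The node farthest from I is J, via I – B – F – H – J — 4 edges.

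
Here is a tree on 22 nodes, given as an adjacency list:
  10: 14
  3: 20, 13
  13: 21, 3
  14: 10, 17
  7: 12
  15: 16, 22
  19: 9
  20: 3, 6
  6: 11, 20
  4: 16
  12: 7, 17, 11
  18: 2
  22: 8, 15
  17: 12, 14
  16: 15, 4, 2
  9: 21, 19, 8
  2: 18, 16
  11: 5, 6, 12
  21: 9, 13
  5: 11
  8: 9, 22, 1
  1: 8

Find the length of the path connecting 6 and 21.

4

Walking from 6: 6 – 20 – 3 – 13 – 21. Length 4.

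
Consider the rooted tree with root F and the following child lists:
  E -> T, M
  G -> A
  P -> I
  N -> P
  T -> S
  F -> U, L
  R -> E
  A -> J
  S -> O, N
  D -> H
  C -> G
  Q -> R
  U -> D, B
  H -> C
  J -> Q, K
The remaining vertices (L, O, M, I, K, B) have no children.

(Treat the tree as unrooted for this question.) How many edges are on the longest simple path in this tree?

16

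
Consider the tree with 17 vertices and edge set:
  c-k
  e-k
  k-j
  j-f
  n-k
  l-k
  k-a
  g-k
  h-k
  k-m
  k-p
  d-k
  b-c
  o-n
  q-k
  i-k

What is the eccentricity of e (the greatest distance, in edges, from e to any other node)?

Distances from e peak at 3, attained at o (b, f also at distance 3).
e-k-n-o

3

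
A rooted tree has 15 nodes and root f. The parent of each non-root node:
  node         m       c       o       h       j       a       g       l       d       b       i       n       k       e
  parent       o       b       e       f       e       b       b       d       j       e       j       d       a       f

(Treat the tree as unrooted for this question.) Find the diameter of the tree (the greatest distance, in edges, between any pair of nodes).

A longest path is k – a – b – e – j – d – n, with 6 edges.

6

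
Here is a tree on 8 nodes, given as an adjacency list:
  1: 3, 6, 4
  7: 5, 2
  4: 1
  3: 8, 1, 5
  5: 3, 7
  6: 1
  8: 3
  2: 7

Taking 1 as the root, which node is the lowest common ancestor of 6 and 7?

1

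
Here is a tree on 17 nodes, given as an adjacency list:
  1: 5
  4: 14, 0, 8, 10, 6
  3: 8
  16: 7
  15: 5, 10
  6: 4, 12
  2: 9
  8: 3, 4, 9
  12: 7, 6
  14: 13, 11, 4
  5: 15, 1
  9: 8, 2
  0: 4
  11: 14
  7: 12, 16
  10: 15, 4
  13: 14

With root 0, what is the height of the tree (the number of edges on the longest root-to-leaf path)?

5

A deepest node is 1, reached by 0 – 4 – 10 – 15 – 5 – 1.
That path has 5 edges, so the height is 5.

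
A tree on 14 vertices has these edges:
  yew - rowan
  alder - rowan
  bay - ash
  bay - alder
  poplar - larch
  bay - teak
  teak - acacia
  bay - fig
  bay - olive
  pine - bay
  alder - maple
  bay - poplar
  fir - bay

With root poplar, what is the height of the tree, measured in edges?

4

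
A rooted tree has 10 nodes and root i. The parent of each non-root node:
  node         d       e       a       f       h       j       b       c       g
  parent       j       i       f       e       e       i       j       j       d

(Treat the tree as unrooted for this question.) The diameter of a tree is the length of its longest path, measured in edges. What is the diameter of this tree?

6

A longest path is g - d - j - i - e - f - a, with 6 edges.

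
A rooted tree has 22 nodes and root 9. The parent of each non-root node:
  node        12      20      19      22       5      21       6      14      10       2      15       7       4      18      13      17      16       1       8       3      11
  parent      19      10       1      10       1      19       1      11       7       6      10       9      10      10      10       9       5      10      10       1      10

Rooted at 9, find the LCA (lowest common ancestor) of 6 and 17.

6's ancestor chain is 6, 1, 10, 7, 9 and 17's is 17, 9; they first meet at 9.

9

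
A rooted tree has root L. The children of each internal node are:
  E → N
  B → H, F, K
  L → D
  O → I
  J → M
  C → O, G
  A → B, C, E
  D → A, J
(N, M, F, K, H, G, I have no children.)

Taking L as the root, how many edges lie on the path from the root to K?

Path from L to K: L → D → A → B → K, which has 4 edges.

4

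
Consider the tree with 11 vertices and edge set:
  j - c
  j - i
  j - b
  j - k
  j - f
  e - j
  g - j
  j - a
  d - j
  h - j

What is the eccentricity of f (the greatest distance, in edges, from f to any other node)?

2

Distances from f peak at 2, attained at g (d, c, k, b, a, h, i, e also at distance 2).
f–j–g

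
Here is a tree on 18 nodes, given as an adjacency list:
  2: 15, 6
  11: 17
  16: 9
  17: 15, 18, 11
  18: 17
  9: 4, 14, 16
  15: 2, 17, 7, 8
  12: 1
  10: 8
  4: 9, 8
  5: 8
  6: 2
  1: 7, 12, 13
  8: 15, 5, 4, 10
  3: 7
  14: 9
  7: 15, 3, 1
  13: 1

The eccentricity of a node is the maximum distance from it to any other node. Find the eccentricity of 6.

6

The node farthest from 6 is 16 (14 also at distance 6), via 6–2–15–8–4–9–16 — 6 edges.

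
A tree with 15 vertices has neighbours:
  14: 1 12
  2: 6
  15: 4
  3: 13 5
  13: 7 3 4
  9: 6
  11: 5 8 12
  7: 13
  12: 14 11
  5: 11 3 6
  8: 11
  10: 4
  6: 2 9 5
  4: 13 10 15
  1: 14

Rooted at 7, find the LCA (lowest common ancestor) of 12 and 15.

12's ancestor chain is 12, 11, 5, 3, 13, 7 and 15's is 15, 4, 13, 7; they first meet at 13.

13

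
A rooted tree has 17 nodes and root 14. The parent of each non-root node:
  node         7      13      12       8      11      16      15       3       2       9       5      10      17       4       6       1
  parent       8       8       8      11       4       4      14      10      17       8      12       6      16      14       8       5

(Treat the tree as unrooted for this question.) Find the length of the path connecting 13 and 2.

6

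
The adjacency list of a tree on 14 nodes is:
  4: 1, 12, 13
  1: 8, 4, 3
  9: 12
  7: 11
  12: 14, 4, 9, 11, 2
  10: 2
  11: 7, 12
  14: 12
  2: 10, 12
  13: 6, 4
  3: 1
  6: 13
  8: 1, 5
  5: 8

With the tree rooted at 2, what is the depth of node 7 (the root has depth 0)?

2–12–11–7 — 3 edges.

3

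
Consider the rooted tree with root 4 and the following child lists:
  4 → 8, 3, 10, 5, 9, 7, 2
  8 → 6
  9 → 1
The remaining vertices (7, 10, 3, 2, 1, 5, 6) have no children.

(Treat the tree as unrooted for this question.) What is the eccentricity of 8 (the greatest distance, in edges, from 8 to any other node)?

3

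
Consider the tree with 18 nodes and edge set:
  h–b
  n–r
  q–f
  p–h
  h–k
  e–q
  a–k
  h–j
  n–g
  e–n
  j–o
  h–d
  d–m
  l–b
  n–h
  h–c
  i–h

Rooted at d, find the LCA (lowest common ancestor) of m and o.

Path m→root: m d; path o→root: o j h d.
First common node: d.

d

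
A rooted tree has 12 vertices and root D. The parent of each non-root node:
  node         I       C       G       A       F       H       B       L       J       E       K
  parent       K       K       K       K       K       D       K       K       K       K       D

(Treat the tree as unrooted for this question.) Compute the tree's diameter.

A longest path is H-D-K-B, with 3 edges.

3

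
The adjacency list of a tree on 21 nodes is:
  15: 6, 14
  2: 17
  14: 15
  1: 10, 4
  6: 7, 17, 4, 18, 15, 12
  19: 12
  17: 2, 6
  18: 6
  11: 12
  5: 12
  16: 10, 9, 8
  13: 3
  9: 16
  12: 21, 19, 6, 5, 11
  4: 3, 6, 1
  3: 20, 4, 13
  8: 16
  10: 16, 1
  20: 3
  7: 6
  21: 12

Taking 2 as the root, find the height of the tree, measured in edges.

The longest root-to-leaf path is 2 – 17 – 6 – 4 – 1 – 10 – 16 – 8 (7 edges).

7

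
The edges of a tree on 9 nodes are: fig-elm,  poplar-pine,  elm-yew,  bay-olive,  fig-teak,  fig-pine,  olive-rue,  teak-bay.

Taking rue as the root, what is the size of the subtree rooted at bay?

bay's subtree: {bay, teak, fig, elm, pine, yew, poplar}, size 7.

7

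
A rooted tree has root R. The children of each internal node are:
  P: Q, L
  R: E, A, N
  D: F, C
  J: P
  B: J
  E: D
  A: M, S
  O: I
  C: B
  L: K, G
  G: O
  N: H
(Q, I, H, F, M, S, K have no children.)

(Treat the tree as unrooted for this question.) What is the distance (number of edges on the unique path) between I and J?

Walking from I: I - O - G - L - P - J. Length 5.

5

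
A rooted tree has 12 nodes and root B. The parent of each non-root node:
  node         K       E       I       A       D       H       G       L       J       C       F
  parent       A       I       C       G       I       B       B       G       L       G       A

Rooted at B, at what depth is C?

B – G – C — 2 edges.

2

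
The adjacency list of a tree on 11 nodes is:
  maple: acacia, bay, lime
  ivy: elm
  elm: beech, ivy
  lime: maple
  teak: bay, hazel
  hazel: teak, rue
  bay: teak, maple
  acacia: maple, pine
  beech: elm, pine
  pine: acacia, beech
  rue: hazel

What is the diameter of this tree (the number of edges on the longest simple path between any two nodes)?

BFS from rue reaches ivy last, at distance 9; BFS from ivy confirms no node is farther.
Path: rue–hazel–teak–bay–maple–acacia–pine–beech–elm–ivy.

9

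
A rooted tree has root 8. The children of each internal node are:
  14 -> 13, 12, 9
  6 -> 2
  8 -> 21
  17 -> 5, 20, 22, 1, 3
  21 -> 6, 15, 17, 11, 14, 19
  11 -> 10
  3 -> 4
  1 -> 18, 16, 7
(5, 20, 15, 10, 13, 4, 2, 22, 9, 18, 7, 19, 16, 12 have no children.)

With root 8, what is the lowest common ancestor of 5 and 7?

Path 5→root: 5 17 21 8; path 7→root: 7 1 17 21 8.
First common node: 17.

17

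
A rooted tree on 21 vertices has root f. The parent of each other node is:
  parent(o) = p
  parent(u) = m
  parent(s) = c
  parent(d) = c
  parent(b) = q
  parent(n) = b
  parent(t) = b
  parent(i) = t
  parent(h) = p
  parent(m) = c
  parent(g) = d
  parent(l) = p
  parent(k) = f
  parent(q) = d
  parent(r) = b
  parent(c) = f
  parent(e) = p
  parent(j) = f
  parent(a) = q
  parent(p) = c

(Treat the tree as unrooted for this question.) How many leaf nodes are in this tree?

13

Exactly 13 nodes have a single neighbour: a, e, g, h, i, j, k, l, n, o, r, s, u.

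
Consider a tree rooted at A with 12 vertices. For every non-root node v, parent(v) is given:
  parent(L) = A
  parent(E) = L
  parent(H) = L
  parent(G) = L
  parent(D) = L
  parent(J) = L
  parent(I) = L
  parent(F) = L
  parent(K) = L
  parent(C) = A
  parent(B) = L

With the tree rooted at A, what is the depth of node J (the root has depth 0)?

2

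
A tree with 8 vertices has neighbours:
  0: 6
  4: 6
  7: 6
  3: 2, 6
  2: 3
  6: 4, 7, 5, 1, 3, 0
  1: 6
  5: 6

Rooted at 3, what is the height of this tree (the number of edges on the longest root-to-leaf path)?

2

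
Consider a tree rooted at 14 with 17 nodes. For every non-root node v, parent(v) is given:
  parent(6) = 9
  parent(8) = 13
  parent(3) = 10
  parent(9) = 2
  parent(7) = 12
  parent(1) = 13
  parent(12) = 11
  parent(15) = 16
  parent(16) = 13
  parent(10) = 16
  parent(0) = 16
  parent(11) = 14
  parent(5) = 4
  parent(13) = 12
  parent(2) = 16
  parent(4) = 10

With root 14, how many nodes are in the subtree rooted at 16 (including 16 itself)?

Descendants of 16 (including itself): 16, 2, 10, 15, 0, 9, 3, 4, 6, 5. That's 10.

10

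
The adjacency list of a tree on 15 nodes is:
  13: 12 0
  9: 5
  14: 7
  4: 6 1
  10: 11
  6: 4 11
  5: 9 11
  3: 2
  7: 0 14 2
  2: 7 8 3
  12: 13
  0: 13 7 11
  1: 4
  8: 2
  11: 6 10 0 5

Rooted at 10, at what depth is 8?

5

Path from 10 to 8: 10 – 11 – 0 – 7 – 2 – 8, which has 5 edges.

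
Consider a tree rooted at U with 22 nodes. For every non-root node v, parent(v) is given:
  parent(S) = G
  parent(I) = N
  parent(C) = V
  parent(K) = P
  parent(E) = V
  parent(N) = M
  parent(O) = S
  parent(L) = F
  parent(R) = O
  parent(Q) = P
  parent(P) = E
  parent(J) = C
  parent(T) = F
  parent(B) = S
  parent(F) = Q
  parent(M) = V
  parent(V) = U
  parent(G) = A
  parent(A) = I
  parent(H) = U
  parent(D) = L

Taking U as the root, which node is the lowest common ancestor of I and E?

I's ancestor chain is I, N, M, V, U and E's is E, V, U; they first meet at V.

V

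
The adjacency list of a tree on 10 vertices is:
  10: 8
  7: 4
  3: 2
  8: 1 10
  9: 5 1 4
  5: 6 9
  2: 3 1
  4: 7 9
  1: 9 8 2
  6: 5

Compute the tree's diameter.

5

A longest path is 6–5–9–1–8–10, with 5 edges.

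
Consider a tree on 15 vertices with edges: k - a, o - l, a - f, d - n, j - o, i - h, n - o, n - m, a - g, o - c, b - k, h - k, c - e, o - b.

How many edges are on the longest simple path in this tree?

6

A longest path is f - a - k - b - o - c - e, with 6 edges.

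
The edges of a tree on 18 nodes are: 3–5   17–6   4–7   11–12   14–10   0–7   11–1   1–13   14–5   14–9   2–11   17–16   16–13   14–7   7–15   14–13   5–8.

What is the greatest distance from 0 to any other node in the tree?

6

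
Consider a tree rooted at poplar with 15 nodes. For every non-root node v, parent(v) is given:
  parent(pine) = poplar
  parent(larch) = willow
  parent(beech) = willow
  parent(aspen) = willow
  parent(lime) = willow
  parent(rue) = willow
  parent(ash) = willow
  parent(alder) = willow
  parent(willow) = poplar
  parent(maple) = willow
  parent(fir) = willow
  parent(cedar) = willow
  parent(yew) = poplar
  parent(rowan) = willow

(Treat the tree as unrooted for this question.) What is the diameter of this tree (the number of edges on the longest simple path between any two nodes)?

Starting from yew, a farthest node is alder at distance 3.
One longest path: yew - poplar - willow - alder.
So the diameter is 3.

3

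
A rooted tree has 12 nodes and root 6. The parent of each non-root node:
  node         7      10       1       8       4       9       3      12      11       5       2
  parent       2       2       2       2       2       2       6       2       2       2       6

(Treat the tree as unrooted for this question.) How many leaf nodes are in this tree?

10

Degree-1 nodes: 1, 3, 4, 5, 7, 8, 9, 10, 11, 12 — 10 of them.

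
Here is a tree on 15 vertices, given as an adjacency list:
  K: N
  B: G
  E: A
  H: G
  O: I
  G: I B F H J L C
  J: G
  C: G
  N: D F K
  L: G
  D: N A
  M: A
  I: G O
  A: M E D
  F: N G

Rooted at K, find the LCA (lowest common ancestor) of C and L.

G

Path C→root: C G F N K; path L→root: L G F N K.
First common node: G.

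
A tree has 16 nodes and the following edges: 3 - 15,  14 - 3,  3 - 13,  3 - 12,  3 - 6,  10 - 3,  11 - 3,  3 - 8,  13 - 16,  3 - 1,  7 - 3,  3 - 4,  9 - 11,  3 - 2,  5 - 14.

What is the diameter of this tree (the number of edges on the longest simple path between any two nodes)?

4

BFS from 16 reaches 5 last, at distance 4; BFS from 5 confirms no node is farther.
Path: 16–13–3–14–5.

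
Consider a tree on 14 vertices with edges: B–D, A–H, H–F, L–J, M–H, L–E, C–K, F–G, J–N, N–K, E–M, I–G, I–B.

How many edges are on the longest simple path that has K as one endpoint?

11

A farthest node from K is D.
The path K-N-J-L-E-M-H-F-G-I-B-D has 11 edges.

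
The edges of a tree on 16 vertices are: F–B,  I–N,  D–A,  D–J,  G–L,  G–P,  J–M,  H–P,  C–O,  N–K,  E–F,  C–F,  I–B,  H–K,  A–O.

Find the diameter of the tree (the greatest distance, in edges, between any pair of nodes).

BFS from M reaches L last, at distance 14; BFS from L confirms no node is farther.
Path: M-J-D-A-O-C-F-B-I-N-K-H-P-G-L.

14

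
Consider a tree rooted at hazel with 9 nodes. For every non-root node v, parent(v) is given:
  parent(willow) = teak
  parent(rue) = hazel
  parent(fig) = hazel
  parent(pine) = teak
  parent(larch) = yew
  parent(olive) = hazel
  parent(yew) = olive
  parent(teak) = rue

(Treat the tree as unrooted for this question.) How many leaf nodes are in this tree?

Degree-1 nodes: fig, larch, pine, willow — 4 of them.

4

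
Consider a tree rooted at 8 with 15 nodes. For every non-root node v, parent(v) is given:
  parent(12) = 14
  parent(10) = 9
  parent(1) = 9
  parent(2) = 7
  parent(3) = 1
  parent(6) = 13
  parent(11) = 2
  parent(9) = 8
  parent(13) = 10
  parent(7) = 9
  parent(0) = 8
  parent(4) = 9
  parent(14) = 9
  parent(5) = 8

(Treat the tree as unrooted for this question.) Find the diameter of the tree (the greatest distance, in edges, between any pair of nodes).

A longest path is 11-2-7-9-10-13-6, with 6 edges.

6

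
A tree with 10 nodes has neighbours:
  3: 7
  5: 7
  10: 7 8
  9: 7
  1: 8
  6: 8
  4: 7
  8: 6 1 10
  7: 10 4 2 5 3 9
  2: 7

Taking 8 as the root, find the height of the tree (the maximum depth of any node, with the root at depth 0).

A deepest node is 3, reached by 8 – 10 – 7 – 3.
That path has 3 edges, so the height is 3.

3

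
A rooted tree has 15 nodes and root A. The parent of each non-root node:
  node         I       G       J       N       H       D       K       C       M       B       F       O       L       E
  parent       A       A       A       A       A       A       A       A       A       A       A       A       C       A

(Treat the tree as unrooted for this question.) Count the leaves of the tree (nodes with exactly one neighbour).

13

The leaves are B, D, E, F, G, H, I, J, K, L, M, N, O.
That is 13 leaves.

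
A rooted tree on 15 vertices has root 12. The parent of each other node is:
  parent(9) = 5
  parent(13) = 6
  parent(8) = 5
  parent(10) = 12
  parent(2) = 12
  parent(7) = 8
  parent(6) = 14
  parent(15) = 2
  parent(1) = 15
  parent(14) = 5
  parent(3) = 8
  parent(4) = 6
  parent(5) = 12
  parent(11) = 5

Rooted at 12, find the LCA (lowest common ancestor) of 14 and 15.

Path 14→root: 14 5 12; path 15→root: 15 2 12.
First common node: 12.

12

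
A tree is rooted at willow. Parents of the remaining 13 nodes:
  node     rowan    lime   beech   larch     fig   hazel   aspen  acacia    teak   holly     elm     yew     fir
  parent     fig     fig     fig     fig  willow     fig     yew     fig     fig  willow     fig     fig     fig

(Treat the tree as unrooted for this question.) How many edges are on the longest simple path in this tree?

4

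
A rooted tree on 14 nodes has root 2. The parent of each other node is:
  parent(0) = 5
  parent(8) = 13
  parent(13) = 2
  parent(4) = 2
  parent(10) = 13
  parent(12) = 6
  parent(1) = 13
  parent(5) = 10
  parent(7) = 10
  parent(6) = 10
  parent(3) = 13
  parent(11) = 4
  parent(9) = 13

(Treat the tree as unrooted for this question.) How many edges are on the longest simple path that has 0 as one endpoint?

6

A farthest node from 0 is 11.
The path 0 – 5 – 10 – 13 – 2 – 4 – 11 has 6 edges.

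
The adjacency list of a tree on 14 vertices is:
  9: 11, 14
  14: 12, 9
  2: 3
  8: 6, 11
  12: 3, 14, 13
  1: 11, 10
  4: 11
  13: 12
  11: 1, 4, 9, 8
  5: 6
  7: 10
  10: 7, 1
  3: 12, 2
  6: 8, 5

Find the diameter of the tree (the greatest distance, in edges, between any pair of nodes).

8

BFS from 7 reaches 2 last, at distance 8; BFS from 2 confirms no node is farther.
Path: 7–10–1–11–9–14–12–3–2.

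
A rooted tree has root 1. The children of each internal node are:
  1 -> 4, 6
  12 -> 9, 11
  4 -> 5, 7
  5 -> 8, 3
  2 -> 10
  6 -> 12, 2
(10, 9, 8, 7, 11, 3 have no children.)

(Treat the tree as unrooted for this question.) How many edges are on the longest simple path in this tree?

BFS from 8 reaches 10 last, at distance 6; BFS from 10 confirms no node is farther.
Path: 8 - 5 - 4 - 1 - 6 - 2 - 10.

6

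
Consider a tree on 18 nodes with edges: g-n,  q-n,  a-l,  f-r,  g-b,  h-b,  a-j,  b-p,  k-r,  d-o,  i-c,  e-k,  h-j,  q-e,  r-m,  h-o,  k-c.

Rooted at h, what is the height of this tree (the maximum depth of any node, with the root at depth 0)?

A deepest node is f, reached by h – b – g – n – q – e – k – r – f.
That path has 8 edges, so the height is 8.

8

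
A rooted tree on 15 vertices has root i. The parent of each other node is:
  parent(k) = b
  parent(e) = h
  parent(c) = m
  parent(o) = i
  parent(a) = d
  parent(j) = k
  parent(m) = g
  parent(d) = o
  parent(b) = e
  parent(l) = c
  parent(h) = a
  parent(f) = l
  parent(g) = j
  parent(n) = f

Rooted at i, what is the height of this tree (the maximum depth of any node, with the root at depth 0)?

14

n sits deepest: i – o – d – a – h – e – b – k – j – g – m – c – l – f – n — 14 edges from the root.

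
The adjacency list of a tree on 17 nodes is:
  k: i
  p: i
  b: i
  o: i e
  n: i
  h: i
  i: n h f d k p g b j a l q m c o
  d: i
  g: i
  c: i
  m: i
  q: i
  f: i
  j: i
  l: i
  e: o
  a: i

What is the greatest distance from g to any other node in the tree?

3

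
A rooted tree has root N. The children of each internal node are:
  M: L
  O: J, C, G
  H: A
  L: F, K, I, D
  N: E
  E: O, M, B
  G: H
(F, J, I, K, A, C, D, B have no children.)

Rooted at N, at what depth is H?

4

Path from N to H: N – E – O – G – H, which has 4 edges.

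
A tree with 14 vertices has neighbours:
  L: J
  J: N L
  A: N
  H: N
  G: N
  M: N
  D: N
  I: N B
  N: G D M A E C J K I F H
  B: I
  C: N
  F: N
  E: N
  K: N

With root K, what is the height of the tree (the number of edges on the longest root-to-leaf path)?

A deepest node is L, reached by K-N-J-L.
That path has 3 edges, so the height is 3.

3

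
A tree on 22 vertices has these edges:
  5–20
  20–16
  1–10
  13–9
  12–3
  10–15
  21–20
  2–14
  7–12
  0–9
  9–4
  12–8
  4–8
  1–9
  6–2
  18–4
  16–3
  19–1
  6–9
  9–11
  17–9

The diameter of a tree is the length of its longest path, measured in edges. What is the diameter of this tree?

Starting from 5, a farthest node is 15 at distance 10.
One longest path: 5-20-16-3-12-8-4-9-1-10-15.
So the diameter is 10.

10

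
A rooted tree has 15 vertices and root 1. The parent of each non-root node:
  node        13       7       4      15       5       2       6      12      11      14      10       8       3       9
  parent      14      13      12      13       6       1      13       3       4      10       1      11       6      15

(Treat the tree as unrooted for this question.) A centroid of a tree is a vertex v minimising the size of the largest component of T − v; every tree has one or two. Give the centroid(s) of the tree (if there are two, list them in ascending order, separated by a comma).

If 13 is removed the pieces have sizes 7, 4, 2, 1, all ≤ ⌊15/2⌋ = 7.
Every other node leaves some component of size > 7, so the centroid is unique.

13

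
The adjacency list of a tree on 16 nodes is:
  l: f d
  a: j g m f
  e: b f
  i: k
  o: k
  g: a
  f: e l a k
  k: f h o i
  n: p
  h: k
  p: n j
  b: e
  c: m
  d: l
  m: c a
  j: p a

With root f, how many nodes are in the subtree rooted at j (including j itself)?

The subtree rooted at j contains: j, p, n — 3 nodes.

3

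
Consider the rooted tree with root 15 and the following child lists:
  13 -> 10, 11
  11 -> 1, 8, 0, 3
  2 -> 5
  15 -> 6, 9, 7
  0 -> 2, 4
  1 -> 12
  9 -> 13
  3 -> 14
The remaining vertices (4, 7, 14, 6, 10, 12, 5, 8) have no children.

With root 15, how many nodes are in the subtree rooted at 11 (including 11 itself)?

The subtree rooted at 11 contains: 11, 0, 3, 8, 1, 2, 4, 14, 12, 5 — 10 nodes.

10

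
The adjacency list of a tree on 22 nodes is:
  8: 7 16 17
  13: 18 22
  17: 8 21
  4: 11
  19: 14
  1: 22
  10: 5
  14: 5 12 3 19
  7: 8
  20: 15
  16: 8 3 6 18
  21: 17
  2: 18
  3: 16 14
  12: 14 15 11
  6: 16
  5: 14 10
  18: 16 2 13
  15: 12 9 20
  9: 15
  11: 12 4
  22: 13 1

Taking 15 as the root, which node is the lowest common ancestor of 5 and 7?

5's ancestor chain is 5, 14, 12, 15 and 7's is 7, 8, 16, 3, 14, 12, 15; they first meet at 14.

14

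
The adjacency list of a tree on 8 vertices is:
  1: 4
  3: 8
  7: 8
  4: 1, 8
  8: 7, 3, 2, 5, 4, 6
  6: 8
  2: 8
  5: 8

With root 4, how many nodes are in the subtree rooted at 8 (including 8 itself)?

6

8's subtree: {8, 2, 3, 5, 7, 6}, size 6.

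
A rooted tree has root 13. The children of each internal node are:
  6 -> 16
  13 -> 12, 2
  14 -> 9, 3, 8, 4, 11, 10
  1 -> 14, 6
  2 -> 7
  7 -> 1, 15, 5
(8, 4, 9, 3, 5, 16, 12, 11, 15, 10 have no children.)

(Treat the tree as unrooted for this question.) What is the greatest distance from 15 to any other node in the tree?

4

Distances from 15 peak at 4, attained at 16 (4, 8, 11, 3, 9, 10, 12 also at distance 4).
15–7–1–6–16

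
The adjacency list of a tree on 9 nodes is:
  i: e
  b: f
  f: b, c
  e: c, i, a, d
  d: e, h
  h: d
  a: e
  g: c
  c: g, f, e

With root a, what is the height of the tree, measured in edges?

4

A deepest node is b, reached by a–e–c–f–b.
That path has 4 edges, so the height is 4.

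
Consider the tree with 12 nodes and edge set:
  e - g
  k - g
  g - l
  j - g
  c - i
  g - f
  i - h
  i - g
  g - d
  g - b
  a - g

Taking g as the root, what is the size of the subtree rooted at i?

3

The subtree rooted at i contains: i, h, c — 3 nodes.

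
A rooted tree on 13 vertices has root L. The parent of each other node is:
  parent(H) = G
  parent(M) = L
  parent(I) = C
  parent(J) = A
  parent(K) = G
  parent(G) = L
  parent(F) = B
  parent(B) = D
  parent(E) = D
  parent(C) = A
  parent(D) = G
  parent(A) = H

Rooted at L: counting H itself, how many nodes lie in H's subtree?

5

Descendants of H (including itself): H, A, C, J, I. That's 5.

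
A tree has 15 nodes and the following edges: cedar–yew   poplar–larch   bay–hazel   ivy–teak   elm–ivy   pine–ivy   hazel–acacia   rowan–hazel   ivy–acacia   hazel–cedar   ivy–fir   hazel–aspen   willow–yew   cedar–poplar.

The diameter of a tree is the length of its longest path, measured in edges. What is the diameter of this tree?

Starting from elm, a farthest node is willow at distance 6.
One longest path: elm-ivy-acacia-hazel-cedar-yew-willow.
So the diameter is 6.

6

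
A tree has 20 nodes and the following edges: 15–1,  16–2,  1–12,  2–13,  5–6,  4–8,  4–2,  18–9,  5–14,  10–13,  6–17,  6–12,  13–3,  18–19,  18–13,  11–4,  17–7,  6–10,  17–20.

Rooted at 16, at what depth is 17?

16–2–13–10–6–17 — 5 edges.

5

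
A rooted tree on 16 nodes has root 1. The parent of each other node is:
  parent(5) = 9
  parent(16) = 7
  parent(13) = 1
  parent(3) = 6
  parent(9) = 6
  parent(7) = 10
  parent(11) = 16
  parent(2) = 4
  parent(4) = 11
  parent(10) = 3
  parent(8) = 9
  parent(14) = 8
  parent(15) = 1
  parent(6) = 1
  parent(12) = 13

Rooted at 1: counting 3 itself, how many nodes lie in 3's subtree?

3's subtree: {3, 10, 7, 16, 11, 4, 2}, size 7.

7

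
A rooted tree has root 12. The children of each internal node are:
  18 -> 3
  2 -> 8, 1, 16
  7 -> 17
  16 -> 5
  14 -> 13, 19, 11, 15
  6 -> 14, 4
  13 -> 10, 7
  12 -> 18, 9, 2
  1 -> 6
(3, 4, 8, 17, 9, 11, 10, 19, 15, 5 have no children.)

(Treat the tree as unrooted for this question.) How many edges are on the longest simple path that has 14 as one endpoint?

A farthest node from 14 is 3.
The path 14 – 6 – 1 – 2 – 12 – 18 – 3 has 6 edges.

6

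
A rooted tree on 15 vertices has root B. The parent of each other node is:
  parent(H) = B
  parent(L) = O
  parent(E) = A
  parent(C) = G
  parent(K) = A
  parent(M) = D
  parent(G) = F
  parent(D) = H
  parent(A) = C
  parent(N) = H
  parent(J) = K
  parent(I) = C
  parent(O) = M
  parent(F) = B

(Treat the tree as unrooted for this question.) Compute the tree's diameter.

BFS from J reaches L last, at distance 11; BFS from L confirms no node is farther.
Path: J-K-A-C-G-F-B-H-D-M-O-L.

11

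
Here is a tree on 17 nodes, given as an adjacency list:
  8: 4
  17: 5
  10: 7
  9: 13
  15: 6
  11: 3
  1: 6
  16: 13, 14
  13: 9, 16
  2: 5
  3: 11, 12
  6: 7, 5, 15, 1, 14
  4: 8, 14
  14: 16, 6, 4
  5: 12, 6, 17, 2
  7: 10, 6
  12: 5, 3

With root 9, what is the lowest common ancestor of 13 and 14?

Path 13→root: 13 9; path 14→root: 14 16 13 9.
First common node: 13.

13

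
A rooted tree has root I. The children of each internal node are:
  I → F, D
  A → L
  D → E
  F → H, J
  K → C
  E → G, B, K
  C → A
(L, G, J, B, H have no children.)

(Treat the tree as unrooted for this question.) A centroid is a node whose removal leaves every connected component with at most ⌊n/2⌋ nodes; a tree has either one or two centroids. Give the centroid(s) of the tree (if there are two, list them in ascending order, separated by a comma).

Removing E splits the tree into components of sizes 5, 4, 1, 1; the largest is 5 ≤ ⌊12/2⌋ = 6.
No neighbour of E does as well, so E is the unique centroid.

E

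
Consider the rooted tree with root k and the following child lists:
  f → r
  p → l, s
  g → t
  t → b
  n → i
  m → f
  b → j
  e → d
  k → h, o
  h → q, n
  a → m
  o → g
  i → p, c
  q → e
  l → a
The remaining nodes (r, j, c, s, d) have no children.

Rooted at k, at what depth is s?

5

k–h–n–i–p–s — 5 edges.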